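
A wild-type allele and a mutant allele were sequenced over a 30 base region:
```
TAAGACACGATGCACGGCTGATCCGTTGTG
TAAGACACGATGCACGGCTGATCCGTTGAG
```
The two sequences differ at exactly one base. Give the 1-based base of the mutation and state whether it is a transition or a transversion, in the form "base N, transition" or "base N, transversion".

base 29, transversion

The sequences differ only at base 29: T→A (pyrimidine→purine), a transversion.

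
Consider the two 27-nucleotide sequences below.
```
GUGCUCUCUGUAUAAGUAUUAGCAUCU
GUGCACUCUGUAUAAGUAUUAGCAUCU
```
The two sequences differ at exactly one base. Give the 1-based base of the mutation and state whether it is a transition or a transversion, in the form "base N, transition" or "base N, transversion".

Base 5 changes U→A. U is a pyrimidine and A is a purine, so this is a transversion.

base 5, transversion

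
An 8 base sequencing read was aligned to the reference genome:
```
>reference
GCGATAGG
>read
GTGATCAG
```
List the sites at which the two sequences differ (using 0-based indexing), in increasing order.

Differences at site 1 (C→T), site 5 (A→C), site 6 (G→A).

1, 5, 6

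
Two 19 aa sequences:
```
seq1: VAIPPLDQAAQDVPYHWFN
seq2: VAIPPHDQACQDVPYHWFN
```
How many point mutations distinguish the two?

2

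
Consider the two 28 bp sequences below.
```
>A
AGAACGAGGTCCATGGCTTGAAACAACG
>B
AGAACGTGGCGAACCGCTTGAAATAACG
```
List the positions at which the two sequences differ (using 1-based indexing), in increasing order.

Differences at position 7 (A→T), position 10 (T→C), position 11 (C→G), position 12 (C→A), position 14 (T→C), position 15 (G→C), position 24 (C→T).

7, 10, 11, 12, 14, 15, 24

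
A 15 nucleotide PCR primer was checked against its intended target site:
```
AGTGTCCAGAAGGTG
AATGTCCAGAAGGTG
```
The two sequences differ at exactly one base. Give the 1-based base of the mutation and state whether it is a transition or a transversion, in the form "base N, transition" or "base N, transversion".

The sequences differ only at base 2: G→A (purine→purine), a transition.

base 2, transition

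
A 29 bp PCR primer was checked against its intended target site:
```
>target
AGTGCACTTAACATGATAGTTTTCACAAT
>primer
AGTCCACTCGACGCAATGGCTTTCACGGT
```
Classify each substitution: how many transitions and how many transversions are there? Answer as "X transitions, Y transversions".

9 transitions, 1 transversion

Mismatches (1-based):
position 4: G→C (purine→pyrimidine, transversion)
position 9: T→C (pyrimidine→pyrimidine, transition)
position 10: A→G (purine→purine, transition)
position 13: A→G (purine→purine, transition)
position 14: T→C (pyrimidine→pyrimidine, transition)
position 15: G→A (purine→purine, transition)
position 18: A→G (purine→purine, transition)
position 20: T→C (pyrimidine→pyrimidine, transition)
position 27: A→G (purine→purine, transition)
position 28: A→G (purine→purine, transition)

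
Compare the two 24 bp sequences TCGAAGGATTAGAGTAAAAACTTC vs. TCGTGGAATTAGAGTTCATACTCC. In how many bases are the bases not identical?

Comparing position by position, 7 bases differ: 4 (A/T), 5 (A/G), 7 (G/A), 16 (A/T), 17 (A/C), 19 (A/T), 23 (T/C).

7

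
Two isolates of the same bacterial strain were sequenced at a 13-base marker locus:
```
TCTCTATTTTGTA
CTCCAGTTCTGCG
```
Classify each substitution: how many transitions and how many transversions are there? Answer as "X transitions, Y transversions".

Mismatches (1-based):
base 1: T→C (pyrimidine→pyrimidine, transition)
base 2: C→T (pyrimidine→pyrimidine, transition)
base 3: T→C (pyrimidine→pyrimidine, transition)
base 5: T→A (pyrimidine→purine, transversion)
base 6: A→G (purine→purine, transition)
base 9: T→C (pyrimidine→pyrimidine, transition)
base 12: T→C (pyrimidine→pyrimidine, transition)
base 13: A→G (purine→purine, transition)

7 transitions, 1 transversion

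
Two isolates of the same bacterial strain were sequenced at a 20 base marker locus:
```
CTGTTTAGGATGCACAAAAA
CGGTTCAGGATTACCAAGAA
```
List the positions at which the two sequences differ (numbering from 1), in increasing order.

2, 6, 12, 13, 14, 18

Scanning 1-based: 2: T/G; 6: T/C; 12: G/T; 13: C/A; 14: A/C; 18: A/G.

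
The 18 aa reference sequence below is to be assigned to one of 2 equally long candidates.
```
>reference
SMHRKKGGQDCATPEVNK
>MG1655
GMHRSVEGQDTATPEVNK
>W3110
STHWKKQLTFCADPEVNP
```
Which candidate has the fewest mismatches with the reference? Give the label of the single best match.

MG1655 differs at 5 residues; W3110 differs at 8 residues. The closest is MG1655.

MG1655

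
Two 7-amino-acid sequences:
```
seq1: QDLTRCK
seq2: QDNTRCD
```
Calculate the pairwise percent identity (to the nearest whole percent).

Mismatches at positions 3, 7 (1-based): 2 of 7.
Identical positions: 5/7 = 71.43% → 71%.

71%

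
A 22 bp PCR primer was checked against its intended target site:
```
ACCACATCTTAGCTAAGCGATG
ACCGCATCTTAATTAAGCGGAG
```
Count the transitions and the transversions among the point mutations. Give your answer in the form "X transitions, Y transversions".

4 transitions, 1 transversion

Transitions (purine↔purine or pyrimidine↔pyrimidine): 4 A→G, 12 G→A, 13 C→T, 20 A→G.
Transversions (purine↔pyrimidine): 21 T→A.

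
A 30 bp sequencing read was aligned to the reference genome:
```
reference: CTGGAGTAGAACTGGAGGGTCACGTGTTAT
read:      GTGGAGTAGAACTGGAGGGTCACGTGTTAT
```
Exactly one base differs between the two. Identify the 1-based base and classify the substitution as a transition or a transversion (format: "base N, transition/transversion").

base 1, transversion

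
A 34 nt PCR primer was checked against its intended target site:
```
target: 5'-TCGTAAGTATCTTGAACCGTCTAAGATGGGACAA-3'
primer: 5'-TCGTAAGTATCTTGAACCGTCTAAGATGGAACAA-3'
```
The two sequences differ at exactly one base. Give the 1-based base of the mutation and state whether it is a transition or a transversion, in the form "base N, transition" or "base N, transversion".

Base 30 changes G→A. G is a purine and A is a purine, so this is a transition.

base 30, transition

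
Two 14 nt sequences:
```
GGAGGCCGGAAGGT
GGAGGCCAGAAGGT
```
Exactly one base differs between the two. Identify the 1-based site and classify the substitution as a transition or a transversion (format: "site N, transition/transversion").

site 8, transition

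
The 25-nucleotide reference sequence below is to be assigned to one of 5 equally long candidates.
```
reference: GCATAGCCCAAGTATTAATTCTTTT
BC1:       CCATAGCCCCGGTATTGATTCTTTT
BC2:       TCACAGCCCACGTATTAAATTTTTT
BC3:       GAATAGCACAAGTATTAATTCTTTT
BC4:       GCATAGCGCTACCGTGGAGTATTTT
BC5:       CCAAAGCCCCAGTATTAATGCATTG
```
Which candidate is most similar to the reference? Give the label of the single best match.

BC3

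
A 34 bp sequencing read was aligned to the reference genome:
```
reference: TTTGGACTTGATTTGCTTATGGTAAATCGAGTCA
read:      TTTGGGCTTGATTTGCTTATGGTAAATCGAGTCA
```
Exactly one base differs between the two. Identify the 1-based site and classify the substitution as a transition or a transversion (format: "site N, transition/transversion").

site 6, transition

Site 6 changes A→G. A is a purine and G is a purine, so this is a transition.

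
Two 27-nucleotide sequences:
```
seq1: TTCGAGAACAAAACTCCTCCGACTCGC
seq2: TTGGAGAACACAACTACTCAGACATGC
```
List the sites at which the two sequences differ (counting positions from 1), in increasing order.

Scanning 1-based: 3: C/G; 11: A/C; 16: C/A; 20: C/A; 24: T/A; 25: C/T.

3, 11, 16, 20, 24, 25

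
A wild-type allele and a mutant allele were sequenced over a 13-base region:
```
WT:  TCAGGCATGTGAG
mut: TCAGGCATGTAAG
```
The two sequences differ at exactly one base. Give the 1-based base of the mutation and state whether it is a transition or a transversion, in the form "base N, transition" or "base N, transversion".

base 11, transition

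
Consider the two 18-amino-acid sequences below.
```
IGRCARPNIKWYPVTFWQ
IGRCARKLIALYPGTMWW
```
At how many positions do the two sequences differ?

7

The sequences differ at positions 7, 8, 10, 11, 14, 16, 18 (1-based) — 7 in total.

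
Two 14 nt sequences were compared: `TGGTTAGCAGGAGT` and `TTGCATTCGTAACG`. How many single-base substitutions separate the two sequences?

Comparing position by position, 10 sites differ: 2 (G/T), 4 (T/C), 5 (T/A), 6 (A/T), 7 (G/T), 9 (A/G), 10 (G/T), 11 (G/A), 13 (G/C), 14 (T/G).

10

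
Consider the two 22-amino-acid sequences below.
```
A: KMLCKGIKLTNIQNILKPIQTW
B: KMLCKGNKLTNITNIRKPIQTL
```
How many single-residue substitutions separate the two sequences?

4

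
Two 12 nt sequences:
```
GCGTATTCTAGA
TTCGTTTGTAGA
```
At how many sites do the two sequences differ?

The sequences differ at sites 1, 2, 3, 4, 5, 8 (1-based) — 6 in total.

6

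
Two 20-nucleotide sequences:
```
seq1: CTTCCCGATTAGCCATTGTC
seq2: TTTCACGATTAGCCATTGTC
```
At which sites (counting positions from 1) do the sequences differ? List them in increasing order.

1, 5

Differences at site 1 (C→T), site 5 (C→A).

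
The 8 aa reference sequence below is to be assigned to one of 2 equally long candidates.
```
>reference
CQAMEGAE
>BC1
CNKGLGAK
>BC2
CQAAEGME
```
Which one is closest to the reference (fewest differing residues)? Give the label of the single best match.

BC2

BC1 differs at 5 residues; BC2 differs at 2 residues. The closest is BC2.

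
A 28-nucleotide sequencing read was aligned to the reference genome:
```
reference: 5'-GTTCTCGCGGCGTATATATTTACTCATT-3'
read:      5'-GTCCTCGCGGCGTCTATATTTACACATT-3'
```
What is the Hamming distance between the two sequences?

Comparing position by position, 3 positions differ: 3 (T/C), 14 (A/C), 24 (T/A).

3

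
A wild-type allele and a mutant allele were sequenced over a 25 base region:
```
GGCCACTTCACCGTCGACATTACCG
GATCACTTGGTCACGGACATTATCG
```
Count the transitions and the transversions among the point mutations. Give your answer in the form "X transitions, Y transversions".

Mismatches (1-based):
position 2: G→A (purine→purine, transition)
position 3: C→T (pyrimidine→pyrimidine, transition)
position 9: C→G (pyrimidine→purine, transversion)
position 10: A→G (purine→purine, transition)
position 11: C→T (pyrimidine→pyrimidine, transition)
position 13: G→A (purine→purine, transition)
position 14: T→C (pyrimidine→pyrimidine, transition)
position 15: C→G (pyrimidine→purine, transversion)
position 23: C→T (pyrimidine→pyrimidine, transition)

7 transitions, 2 transversions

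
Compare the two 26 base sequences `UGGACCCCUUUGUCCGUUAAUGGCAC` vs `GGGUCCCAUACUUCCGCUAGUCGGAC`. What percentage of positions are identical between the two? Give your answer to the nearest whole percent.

62%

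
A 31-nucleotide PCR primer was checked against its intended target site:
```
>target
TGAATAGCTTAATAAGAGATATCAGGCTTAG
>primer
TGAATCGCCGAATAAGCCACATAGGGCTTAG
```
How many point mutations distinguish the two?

8

The sequences differ at positions 6, 9, 10, 17, 18, 20, 23, 24 (1-based) — 8 in total.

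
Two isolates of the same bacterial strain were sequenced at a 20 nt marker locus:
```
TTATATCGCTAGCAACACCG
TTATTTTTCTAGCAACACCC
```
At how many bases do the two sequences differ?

4

Mismatches (1-based): base 5: A→T; base 7: C→T; base 8: G→T; base 20: G→C.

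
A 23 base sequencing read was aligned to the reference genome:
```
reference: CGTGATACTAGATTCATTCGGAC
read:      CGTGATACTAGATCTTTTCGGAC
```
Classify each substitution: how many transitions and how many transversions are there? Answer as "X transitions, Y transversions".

2 transitions, 1 transversion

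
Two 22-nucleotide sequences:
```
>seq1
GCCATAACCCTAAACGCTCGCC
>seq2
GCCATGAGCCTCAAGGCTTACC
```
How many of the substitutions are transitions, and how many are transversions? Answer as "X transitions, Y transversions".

3 transitions, 3 transversions

Transitions (purine↔purine or pyrimidine↔pyrimidine): 6 A→G, 19 C→T, 20 G→A.
Transversions (purine↔pyrimidine): 8 C→G, 12 A→C, 15 C→G.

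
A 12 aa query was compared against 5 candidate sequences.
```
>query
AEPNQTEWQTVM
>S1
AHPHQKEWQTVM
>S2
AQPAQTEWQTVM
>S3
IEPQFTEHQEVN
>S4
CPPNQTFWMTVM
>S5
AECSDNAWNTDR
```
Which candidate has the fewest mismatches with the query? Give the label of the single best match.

Hamming distances to query — S1: 3; S2: 2; S3: 6; S4: 4; S5: 8.
Smallest is S2 with 2 mismatches.

S2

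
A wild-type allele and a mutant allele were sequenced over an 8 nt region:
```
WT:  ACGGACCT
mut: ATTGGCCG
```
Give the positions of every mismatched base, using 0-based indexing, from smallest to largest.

Scanning 0-based: 1: C/T; 2: G/T; 4: A/G; 7: T/G.

1, 2, 4, 7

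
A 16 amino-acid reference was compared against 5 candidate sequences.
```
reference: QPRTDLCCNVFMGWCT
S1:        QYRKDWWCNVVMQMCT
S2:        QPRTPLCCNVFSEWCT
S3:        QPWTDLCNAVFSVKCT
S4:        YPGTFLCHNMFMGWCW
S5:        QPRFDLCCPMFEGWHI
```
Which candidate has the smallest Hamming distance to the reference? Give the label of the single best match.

S1 differs at 7 positions; S2 differs at 3 positions; S3 differs at 6 positions; S4 differs at 6 positions; S5 differs at 6 positions. The closest is S2.

S2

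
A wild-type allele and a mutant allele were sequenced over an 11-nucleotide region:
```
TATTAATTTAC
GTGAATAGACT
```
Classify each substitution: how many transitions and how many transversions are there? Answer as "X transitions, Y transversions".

1 transition, 9 transversions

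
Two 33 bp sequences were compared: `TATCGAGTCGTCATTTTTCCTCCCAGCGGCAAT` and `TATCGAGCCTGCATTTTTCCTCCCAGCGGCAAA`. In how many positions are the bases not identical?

Mismatches (1-based): position 8: T→C; position 10: G→T; position 11: T→G; position 33: T→A.

4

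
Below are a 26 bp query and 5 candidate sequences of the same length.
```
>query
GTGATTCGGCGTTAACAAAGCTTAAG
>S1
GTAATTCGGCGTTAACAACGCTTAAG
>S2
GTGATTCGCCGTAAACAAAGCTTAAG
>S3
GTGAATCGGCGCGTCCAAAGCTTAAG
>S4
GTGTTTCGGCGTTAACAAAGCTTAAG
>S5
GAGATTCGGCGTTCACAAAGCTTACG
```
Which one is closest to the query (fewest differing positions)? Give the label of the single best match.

S1 differs at 2 positions; S2 differs at 2 positions; S3 differs at 5 positions; S4 differs at 1 position; S5 differs at 3 positions. The closest is S4.

S4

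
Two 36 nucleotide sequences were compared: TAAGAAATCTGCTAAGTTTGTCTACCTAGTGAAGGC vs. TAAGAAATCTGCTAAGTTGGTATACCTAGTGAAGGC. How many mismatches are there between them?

2

Comparing position by position, 2 sites differ: 19 (T/G), 22 (C/A).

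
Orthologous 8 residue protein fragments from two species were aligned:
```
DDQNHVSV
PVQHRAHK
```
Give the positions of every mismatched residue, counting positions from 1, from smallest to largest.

1, 2, 4, 5, 6, 7, 8

Scanning 1-based: 1: D/P; 2: D/V; 4: N/H; 5: H/R; 6: V/A; 7: S/H; 8: V/K.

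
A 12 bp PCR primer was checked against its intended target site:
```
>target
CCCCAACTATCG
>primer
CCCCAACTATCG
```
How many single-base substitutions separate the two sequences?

No positions differ; the sequences are identical.

0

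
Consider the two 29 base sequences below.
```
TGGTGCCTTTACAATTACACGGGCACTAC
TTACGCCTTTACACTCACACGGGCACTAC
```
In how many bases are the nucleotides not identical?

5

The sequences differ at bases 2, 3, 4, 14, 16 (1-based) — 5 in total.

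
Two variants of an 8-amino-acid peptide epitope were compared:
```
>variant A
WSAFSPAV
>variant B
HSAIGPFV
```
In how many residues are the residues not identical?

Mismatches (1-based): residue 1: W→H; residue 4: F→I; residue 5: S→G; residue 7: A→F.

4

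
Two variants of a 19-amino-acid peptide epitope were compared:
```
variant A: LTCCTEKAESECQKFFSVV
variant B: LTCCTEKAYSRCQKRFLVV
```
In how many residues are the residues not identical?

Mismatches (1-based): residue 9: E→Y; residue 11: E→R; residue 15: F→R; residue 17: S→L.

4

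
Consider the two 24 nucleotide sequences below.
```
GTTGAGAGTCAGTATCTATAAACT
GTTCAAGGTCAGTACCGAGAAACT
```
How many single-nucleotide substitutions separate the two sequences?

6

Comparing position by position, 6 positions differ: 4 (G/C), 6 (G/A), 7 (A/G), 15 (T/C), 17 (T/G), 19 (T/G).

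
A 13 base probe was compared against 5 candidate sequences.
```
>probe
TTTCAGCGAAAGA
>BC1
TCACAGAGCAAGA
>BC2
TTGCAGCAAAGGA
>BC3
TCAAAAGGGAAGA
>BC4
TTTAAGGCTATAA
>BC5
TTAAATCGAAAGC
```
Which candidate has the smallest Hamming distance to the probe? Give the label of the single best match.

BC2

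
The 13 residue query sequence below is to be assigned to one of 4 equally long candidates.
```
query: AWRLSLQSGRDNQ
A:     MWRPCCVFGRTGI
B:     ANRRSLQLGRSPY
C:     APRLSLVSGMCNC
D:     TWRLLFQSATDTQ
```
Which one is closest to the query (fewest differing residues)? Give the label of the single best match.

A differs at 9 residues; B differs at 6 residues; C differs at 5 residues; D differs at 6 residues. The closest is C.

C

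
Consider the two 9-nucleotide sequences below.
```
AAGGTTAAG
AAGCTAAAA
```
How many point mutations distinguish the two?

3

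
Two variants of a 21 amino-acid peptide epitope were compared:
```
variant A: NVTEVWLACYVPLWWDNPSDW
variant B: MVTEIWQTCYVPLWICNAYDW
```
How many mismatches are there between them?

Comparing position by position, 8 residues differ: 1 (N/M), 5 (V/I), 7 (L/Q), 8 (A/T), 15 (W/I), 16 (D/C), 18 (P/A), 19 (S/Y).

8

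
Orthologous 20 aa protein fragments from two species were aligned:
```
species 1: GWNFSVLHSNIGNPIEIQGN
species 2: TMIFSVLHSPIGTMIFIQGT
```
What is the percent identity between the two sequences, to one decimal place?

60.0%

8 positions differ (1, 2, 3, 10, 13, 14, 16, 20), so 12 of 20 match: 12/20 = 60%.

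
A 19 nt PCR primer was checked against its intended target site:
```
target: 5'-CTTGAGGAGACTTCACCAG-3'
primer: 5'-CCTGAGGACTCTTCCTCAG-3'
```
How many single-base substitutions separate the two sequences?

5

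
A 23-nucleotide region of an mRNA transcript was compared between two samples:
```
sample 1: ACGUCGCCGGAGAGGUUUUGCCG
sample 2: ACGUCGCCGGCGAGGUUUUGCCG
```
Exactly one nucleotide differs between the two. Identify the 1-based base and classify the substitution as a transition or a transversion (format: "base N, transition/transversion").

base 11, transversion

The sequences differ only at base 11: A→C (purine→pyrimidine), a transversion.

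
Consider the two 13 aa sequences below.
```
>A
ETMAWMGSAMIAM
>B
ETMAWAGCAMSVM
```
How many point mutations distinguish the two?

4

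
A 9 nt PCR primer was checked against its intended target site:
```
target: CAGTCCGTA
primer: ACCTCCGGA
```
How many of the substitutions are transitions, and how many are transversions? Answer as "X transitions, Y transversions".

0 transitions, 4 transversions

Mismatches (1-based):
site 1: C→A (pyrimidine→purine, transversion)
site 2: A→C (purine→pyrimidine, transversion)
site 3: G→C (purine→pyrimidine, transversion)
site 8: T→G (pyrimidine→purine, transversion)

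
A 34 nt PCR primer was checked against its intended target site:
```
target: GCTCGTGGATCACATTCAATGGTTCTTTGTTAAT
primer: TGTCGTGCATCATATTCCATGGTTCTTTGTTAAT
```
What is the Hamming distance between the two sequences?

5

The sequences differ at positions 1, 2, 8, 13, 18 (1-based) — 5 in total.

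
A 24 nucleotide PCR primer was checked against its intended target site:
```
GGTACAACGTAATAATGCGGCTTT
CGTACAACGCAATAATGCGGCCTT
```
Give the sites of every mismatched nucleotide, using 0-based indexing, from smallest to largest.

0, 9, 21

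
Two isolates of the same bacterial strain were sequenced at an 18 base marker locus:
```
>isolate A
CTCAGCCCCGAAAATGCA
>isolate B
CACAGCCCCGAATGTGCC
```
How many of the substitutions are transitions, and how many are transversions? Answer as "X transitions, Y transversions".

Transitions (purine↔purine or pyrimidine↔pyrimidine): 14 A→G.
Transversions (purine↔pyrimidine): 2 T→A, 13 A→T, 18 A→C.

1 transition, 3 transversions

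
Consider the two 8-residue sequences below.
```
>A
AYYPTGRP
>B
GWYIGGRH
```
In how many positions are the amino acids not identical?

5

Mismatches (1-based): position 1: A→G; position 2: Y→W; position 4: P→I; position 5: T→G; position 8: P→H.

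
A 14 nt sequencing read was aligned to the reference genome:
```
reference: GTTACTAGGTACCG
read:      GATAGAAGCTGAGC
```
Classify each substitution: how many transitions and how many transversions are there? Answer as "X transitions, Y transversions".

1 transition, 7 transversions

Mismatches (1-based):
site 2: T→A (pyrimidine→purine, transversion)
site 5: C→G (pyrimidine→purine, transversion)
site 6: T→A (pyrimidine→purine, transversion)
site 9: G→C (purine→pyrimidine, transversion)
site 11: A→G (purine→purine, transition)
site 12: C→A (pyrimidine→purine, transversion)
site 13: C→G (pyrimidine→purine, transversion)
site 14: G→C (purine→pyrimidine, transversion)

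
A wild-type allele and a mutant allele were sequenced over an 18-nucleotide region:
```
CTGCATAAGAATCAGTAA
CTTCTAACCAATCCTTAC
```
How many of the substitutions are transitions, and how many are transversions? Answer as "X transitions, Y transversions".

Transitions (purine↔purine or pyrimidine↔pyrimidine): none.
Transversions (purine↔pyrimidine): 3 G→T, 5 A→T, 6 T→A, 8 A→C, 9 G→C, 14 A→C, 15 G→T, 18 A→C.

0 transitions, 8 transversions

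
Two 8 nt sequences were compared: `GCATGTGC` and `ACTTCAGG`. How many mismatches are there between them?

The sequences differ at positions 1, 3, 5, 6, 8 (1-based) — 5 in total.

5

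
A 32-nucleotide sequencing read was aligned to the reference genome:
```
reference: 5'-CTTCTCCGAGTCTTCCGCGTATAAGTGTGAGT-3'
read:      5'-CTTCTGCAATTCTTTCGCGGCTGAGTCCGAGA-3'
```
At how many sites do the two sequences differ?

Comparing position by position, 10 sites differ: 6 (C/G), 8 (G/A), 10 (G/T), 15 (C/T), 20 (T/G), 21 (A/C), 23 (A/G), 27 (G/C), 28 (T/C), 32 (T/A).

10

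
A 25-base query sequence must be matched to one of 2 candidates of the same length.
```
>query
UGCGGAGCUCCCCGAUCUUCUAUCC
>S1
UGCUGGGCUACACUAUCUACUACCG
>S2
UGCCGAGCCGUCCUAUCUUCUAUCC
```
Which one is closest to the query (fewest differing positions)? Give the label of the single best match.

S2

S1 differs at 8 positions; S2 differs at 5 positions. The closest is S2.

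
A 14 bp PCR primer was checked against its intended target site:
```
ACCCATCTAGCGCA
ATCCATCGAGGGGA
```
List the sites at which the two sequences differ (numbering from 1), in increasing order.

2, 8, 11, 13

Scanning 1-based: 2: C/T; 8: T/G; 11: C/G; 13: C/G.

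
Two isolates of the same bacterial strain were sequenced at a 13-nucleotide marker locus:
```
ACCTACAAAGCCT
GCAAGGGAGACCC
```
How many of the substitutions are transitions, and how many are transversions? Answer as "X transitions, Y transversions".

6 transitions, 3 transversions

Transitions (purine↔purine or pyrimidine↔pyrimidine): 1 A→G, 5 A→G, 7 A→G, 9 A→G, 10 G→A, 13 T→C.
Transversions (purine↔pyrimidine): 3 C→A, 4 T→A, 6 C→G.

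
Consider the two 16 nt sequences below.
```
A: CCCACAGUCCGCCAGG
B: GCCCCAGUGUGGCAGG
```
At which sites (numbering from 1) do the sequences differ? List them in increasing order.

Differences at site 1 (C→G), site 4 (A→C), site 9 (C→G), site 10 (C→U), site 12 (C→G).

1, 4, 9, 10, 12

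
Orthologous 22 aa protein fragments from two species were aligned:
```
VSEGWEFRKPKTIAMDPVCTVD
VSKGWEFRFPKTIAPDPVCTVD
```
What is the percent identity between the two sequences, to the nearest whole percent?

86%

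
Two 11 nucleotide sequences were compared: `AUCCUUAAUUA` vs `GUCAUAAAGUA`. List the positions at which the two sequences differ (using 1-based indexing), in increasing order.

1, 4, 6, 9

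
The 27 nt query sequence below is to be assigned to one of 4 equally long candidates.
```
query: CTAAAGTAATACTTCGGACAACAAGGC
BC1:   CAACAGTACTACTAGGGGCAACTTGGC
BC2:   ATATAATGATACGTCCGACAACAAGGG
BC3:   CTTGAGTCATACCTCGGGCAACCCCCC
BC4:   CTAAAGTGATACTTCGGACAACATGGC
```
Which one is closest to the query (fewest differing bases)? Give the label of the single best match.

BC4

BC1 differs at 8 bases; BC2 differs at 7 bases; BC3 differs at 9 bases; BC4 differs at 2 bases. The closest is BC4.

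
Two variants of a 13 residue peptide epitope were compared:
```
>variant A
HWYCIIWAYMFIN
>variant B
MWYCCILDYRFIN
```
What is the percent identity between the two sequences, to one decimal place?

Mismatches at positions 1, 5, 7, 8, 10 (1-based): 5 of 13.
Identical positions: 8/13 = 61.54% → 61.5%.

61.5%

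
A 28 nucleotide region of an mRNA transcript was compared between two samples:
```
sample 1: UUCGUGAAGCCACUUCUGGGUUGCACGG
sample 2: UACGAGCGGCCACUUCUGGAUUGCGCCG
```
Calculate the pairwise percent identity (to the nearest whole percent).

7 positions differ (2, 5, 7, 8, 20, 25, 27), so 21 of 28 match: 21/28 = 75%.

75%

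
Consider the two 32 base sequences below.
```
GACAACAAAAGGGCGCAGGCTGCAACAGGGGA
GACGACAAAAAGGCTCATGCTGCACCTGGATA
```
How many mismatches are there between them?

8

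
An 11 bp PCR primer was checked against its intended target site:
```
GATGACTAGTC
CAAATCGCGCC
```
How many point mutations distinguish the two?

7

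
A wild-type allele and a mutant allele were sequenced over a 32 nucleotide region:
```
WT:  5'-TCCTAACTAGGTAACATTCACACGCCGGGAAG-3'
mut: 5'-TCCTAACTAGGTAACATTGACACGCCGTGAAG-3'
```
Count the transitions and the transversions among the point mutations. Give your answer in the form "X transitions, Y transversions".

0 transitions, 2 transversions

Transitions (purine↔purine or pyrimidine↔pyrimidine): none.
Transversions (purine↔pyrimidine): 19 C→G, 28 G→T.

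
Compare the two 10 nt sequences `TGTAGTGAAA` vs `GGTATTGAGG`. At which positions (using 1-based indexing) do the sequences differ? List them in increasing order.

Differences at position 1 (T→G), position 5 (G→T), position 9 (A→G), position 10 (A→G).

1, 5, 9, 10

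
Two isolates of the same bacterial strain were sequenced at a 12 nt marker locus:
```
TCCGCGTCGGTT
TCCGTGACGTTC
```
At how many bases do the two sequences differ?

4

Mismatches (1-based): base 5: C→T; base 7: T→A; base 10: G→T; base 12: T→C.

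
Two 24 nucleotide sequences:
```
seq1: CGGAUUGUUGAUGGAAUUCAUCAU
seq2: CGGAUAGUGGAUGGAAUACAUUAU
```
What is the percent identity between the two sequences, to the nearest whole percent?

83%

4 positions differ (6, 9, 18, 22), so 20 of 24 match: 20/24 = 83.33%.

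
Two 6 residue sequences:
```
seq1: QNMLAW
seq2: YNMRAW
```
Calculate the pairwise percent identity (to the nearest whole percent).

67%

2 positions differ (1, 4), so 4 of 6 match: 4/6 = 66.67%.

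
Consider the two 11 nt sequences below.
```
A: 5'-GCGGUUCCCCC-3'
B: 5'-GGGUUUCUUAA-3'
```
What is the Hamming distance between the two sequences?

6

Comparing position by position, 6 sites differ: 2 (C/G), 4 (G/U), 8 (C/U), 9 (C/U), 10 (C/A), 11 (C/A).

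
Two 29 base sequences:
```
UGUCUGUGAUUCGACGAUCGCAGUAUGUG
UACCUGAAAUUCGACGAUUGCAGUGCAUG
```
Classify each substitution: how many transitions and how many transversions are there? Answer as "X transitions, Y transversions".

7 transitions, 1 transversion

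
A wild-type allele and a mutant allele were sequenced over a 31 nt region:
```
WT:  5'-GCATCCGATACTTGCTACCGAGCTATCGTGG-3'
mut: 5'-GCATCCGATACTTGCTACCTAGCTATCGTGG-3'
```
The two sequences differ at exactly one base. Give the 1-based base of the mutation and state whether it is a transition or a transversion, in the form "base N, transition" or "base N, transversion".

base 20, transversion

Base 20 changes G→T. G is a purine and T is a pyrimidine, so this is a transversion.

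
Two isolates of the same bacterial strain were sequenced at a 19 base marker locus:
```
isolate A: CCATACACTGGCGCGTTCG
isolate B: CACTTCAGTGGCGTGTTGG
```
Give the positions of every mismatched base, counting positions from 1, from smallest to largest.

Differences at position 2 (C→A), position 3 (A→C), position 5 (A→T), position 8 (C→G), position 14 (C→T), position 18 (C→G).

2, 3, 5, 8, 14, 18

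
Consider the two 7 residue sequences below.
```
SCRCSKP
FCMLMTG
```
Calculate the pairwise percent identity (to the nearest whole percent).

6 positions differ (1, 3, 4, 5, 6, 7), so 1 of 7 match: 1/7 = 14.29%.

14%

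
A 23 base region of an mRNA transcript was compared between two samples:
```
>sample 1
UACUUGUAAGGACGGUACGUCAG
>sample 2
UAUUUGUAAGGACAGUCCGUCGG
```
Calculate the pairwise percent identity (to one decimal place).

4 positions differ (3, 14, 17, 22), so 19 of 23 match: 19/23 = 82.61%.

82.6%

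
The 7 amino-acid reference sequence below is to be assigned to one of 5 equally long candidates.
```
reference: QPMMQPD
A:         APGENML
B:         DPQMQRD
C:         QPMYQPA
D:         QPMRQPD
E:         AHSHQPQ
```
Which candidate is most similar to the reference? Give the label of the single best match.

D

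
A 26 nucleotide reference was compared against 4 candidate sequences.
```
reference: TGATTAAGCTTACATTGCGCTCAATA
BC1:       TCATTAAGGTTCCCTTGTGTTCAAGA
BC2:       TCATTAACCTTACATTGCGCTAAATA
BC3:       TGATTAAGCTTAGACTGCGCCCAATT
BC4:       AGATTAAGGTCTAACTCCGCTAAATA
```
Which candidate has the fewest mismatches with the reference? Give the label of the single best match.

BC2

BC1 differs at 7 sites; BC2 differs at 3 sites; BC3 differs at 4 sites; BC4 differs at 8 sites. The closest is BC2.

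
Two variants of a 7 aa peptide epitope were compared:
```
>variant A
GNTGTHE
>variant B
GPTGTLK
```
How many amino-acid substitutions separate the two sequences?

3

Comparing position by position, 3 positions differ: 2 (N/P), 6 (H/L), 7 (E/K).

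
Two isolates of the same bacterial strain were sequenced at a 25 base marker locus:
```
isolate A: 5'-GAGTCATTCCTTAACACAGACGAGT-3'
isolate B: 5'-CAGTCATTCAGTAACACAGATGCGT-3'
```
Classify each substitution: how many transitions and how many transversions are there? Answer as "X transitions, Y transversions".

1 transition, 4 transversions

Transitions (purine↔purine or pyrimidine↔pyrimidine): 21 C→T.
Transversions (purine↔pyrimidine): 1 G→C, 10 C→A, 11 T→G, 23 A→C.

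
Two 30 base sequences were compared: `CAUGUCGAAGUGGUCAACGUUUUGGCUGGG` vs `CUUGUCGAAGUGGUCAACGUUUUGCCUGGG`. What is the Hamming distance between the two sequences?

2

Mismatches (1-based): site 2: A→U; site 25: G→C.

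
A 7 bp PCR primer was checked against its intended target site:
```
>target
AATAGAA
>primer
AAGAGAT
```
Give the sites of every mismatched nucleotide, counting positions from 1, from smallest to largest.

3, 7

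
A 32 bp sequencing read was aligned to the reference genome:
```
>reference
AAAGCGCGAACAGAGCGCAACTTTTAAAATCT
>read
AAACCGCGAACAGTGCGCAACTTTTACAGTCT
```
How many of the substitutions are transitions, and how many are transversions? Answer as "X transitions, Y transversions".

Mismatches (1-based):
position 4: G→C (purine→pyrimidine, transversion)
position 14: A→T (purine→pyrimidine, transversion)
position 27: A→C (purine→pyrimidine, transversion)
position 29: A→G (purine→purine, transition)

1 transition, 3 transversions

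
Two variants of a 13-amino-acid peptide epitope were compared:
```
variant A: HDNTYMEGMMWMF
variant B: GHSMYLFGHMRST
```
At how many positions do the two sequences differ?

Comparing position by position, 10 positions differ: 1 (H/G), 2 (D/H), 3 (N/S), 4 (T/M), 6 (M/L), 7 (E/F), 9 (M/H), 11 (W/R), 12 (M/S), 13 (F/T).

10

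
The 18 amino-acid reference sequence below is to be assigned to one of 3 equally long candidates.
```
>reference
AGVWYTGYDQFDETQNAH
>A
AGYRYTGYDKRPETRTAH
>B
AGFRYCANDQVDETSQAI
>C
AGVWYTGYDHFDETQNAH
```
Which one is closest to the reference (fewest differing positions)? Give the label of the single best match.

Hamming distances to reference — A: 7; B: 9; C: 1.
Smallest is C with 1 mismatch.

C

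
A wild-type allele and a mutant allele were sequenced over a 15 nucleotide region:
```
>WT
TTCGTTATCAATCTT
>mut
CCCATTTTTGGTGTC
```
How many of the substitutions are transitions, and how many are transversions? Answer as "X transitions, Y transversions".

7 transitions, 2 transversions

Transitions (purine↔purine or pyrimidine↔pyrimidine): 1 T→C, 2 T→C, 4 G→A, 9 C→T, 10 A→G, 11 A→G, 15 T→C.
Transversions (purine↔pyrimidine): 7 A→T, 13 C→G.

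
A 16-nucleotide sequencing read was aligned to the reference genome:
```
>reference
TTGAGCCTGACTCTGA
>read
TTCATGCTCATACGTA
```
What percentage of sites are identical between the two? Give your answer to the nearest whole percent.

Mismatches at positions 3, 5, 6, 9, 11, 12, 14, 15 (1-based): 8 of 16.
Identical positions: 8/16 = 50% → 50%.

50%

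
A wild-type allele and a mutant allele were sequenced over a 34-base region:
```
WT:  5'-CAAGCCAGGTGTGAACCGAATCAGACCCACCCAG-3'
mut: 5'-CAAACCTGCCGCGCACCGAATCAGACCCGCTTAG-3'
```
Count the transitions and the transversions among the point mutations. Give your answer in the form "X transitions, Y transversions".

Mismatches (1-based):
position 4: G→A (purine→purine, transition)
position 7: A→T (purine→pyrimidine, transversion)
position 9: G→C (purine→pyrimidine, transversion)
position 10: T→C (pyrimidine→pyrimidine, transition)
position 12: T→C (pyrimidine→pyrimidine, transition)
position 14: A→C (purine→pyrimidine, transversion)
position 29: A→G (purine→purine, transition)
position 31: C→T (pyrimidine→pyrimidine, transition)
position 32: C→T (pyrimidine→pyrimidine, transition)

6 transitions, 3 transversions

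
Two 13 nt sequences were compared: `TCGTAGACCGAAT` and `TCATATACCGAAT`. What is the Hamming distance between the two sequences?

The sequences differ at positions 3, 6 (1-based) — 2 in total.

2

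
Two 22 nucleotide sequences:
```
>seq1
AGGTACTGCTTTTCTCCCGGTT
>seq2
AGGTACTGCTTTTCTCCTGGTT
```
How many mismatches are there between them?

1

The sequences differ at sites 18 (1-based) — 1 in total.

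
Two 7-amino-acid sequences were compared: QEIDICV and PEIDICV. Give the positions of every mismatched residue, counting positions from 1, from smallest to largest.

Scanning 1-based: 1: Q/P.

1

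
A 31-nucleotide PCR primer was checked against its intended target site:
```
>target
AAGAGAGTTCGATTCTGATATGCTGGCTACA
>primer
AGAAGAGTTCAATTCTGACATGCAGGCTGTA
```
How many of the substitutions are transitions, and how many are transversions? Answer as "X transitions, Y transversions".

6 transitions, 1 transversion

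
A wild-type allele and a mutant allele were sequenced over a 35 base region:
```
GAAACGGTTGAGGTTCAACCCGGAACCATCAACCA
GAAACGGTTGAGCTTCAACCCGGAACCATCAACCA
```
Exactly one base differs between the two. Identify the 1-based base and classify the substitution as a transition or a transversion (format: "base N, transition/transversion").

base 13, transversion

Base 13 changes G→C. G is a purine and C is a pyrimidine, so this is a transversion.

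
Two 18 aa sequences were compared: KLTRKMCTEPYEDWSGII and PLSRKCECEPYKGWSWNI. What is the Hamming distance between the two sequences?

9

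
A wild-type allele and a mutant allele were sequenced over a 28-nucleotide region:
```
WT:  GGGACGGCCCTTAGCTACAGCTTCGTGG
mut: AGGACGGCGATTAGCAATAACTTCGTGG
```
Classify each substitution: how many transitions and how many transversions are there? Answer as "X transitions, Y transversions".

3 transitions, 3 transversions

Mismatches (1-based):
base 1: G→A (purine→purine, transition)
base 9: C→G (pyrimidine→purine, transversion)
base 10: C→A (pyrimidine→purine, transversion)
base 16: T→A (pyrimidine→purine, transversion)
base 18: C→T (pyrimidine→pyrimidine, transition)
base 20: G→A (purine→purine, transition)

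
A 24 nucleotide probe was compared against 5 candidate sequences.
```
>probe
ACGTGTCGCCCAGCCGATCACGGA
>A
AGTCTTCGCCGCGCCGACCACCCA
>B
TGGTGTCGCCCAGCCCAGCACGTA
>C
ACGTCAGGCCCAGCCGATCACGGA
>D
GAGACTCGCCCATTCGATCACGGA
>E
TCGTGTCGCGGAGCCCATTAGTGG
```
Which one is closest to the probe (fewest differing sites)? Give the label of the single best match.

C

Hamming distances to probe — A: 9; B: 5; C: 3; D: 6; E: 8.
Smallest is C with 3 mismatches.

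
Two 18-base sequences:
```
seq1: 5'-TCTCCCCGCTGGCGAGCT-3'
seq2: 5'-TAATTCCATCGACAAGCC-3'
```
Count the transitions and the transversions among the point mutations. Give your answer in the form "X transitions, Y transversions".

8 transitions, 2 transversions

Transitions (purine↔purine or pyrimidine↔pyrimidine): 4 C→T, 5 C→T, 8 G→A, 9 C→T, 10 T→C, 12 G→A, 14 G→A, 18 T→C.
Transversions (purine↔pyrimidine): 2 C→A, 3 T→A.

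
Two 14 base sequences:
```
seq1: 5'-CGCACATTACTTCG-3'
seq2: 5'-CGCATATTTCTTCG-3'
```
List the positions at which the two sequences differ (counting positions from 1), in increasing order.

Differences at position 5 (C→T), position 9 (A→T).

5, 9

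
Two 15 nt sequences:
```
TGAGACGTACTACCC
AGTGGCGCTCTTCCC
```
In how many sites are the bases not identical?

6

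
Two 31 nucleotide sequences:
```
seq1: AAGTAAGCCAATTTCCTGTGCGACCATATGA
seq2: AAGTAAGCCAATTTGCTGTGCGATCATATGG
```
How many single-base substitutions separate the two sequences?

3

Mismatches (1-based): site 15: C→G; site 24: C→T; site 31: A→G.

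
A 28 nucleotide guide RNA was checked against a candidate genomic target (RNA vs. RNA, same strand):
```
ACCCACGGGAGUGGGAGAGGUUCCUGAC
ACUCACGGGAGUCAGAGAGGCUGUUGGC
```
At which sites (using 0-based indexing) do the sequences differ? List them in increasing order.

2, 12, 13, 20, 22, 23, 26

Scanning 0-based: 2: C/U; 12: G/C; 13: G/A; 20: U/C; 22: C/G; 23: C/U; 26: A/G.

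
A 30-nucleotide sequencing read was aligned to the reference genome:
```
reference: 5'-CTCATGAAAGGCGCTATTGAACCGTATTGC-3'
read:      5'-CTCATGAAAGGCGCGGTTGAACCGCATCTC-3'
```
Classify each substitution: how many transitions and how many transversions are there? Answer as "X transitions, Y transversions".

3 transitions, 2 transversions

Mismatches (1-based):
base 15: T→G (pyrimidine→purine, transversion)
base 16: A→G (purine→purine, transition)
base 25: T→C (pyrimidine→pyrimidine, transition)
base 28: T→C (pyrimidine→pyrimidine, transition)
base 29: G→T (purine→pyrimidine, transversion)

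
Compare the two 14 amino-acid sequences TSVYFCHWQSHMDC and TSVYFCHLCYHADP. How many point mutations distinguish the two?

5

Mismatches (1-based): position 8: W→L; position 9: Q→C; position 10: S→Y; position 12: M→A; position 14: C→P.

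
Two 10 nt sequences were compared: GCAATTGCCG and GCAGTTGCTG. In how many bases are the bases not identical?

Mismatches (1-based): base 4: A→G; base 9: C→T.

2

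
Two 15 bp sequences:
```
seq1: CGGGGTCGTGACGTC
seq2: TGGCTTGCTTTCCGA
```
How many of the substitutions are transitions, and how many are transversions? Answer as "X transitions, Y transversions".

1 transition, 9 transversions

Transitions (purine↔purine or pyrimidine↔pyrimidine): 1 C→T.
Transversions (purine↔pyrimidine): 4 G→C, 5 G→T, 7 C→G, 8 G→C, 10 G→T, 11 A→T, 13 G→C, 14 T→G, 15 C→A.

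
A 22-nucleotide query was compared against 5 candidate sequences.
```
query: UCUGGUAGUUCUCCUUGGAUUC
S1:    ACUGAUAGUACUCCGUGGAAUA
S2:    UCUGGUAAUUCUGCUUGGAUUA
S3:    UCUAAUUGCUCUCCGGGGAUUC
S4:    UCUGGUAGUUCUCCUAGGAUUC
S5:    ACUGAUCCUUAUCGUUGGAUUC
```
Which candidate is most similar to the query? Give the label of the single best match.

S4

S1 differs at 6 sites; S2 differs at 3 sites; S3 differs at 6 sites; S4 differs at 1 site; S5 differs at 6 sites. The closest is S4.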